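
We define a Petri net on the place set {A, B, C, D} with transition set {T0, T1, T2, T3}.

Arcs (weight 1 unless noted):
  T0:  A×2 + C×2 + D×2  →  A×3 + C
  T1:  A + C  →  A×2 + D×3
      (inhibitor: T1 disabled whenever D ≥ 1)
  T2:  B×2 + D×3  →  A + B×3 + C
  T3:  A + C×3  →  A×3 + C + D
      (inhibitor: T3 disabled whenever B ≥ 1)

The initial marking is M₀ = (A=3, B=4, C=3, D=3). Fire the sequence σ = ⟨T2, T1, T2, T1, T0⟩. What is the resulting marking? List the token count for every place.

(A=8, B=6, C=2, D=1)

step 1: fire T2:  (A=3, B=4, C=3, D=3) → (A=4, B=5, C=4, D=0)
step 2: fire T1:  (A=4, B=5, C=4, D=0) → (A=5, B=5, C=3, D=3)
step 3: fire T2:  (A=5, B=5, C=3, D=3) → (A=6, B=6, C=4, D=0)
step 4: fire T1:  (A=6, B=6, C=4, D=0) → (A=7, B=6, C=3, D=3)
step 5: fire T0:  (A=7, B=6, C=3, D=3) → (A=8, B=6, C=2, D=1)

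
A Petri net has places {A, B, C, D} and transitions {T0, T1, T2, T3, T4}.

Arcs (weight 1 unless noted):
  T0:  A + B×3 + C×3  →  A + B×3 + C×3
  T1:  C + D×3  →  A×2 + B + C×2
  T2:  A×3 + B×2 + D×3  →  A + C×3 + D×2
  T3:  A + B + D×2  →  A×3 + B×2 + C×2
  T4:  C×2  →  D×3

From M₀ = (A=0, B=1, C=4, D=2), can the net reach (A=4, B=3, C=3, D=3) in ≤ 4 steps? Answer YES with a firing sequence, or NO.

YES — reachable via ⟨T4, T1, T3, T4⟩ (4 firings)

step 1: fire T4:  (A=0, B=1, C=4, D=2) → (A=0, B=1, C=2, D=5)
step 2: fire T1:  (A=0, B=1, C=2, D=5) → (A=2, B=2, C=3, D=2)
step 3: fire T3:  (A=2, B=2, C=3, D=2) → (A=4, B=3, C=5, D=0)
step 4: fire T4:  (A=4, B=3, C=5, D=0) → (A=4, B=3, C=3, D=3)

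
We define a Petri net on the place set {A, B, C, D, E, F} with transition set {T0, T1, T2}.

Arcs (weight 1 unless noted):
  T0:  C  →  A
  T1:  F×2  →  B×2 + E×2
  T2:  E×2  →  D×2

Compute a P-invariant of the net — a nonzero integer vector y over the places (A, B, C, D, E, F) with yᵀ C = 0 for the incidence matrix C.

y = (A:1, B:0, C:1, D:0, E:0, F:0)

Incidence matrix C (rows=places, cols=transitions):
       T0   T1   T2
    A   1    0    0
    B   0    2    0
    C  -1    0    0
    D   0    0    2
    E   0    2   -2
    F   0   -2    0

Candidate y = [1, 0, 1, 0, 0, 0]; check y·C column-wise:
  col T0: 1·1 + 1·-1 = 0
  col T1: 1·0 + 0·2 + 1·0 + 0·2 + 0·-2 = 0
  col T2: 1·0 + 1·0 + 0·2 + 0·-2 = 0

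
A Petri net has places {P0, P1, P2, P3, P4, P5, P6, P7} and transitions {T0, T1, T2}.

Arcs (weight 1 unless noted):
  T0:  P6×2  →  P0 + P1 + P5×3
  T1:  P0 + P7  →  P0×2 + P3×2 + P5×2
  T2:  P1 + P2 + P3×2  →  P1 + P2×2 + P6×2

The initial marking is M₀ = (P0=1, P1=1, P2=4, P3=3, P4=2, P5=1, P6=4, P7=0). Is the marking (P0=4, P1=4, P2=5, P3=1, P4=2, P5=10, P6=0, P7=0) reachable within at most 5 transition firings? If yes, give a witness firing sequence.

step 1: fire T0:  (P0=1, P1=1, P2=4, P3=3, P4=2, P5=1, P6=4, P7=0) → (P0=2, P1=2, P2=4, P3=3, P4=2, P5=4, P6=2, P7=0)
step 2: fire T0:  (P0=2, P1=2, P2=4, P3=3, P4=2, P5=4, P6=2, P7=0) → (P0=3, P1=3, P2=4, P3=3, P4=2, P5=7, P6=0, P7=0)
step 3: fire T2:  (P0=3, P1=3, P2=4, P3=3, P4=2, P5=7, P6=0, P7=0) → (P0=3, P1=3, P2=5, P3=1, P4=2, P5=7, P6=2, P7=0)
step 4: fire T0:  (P0=3, P1=3, P2=5, P3=1, P4=2, P5=7, P6=2, P7=0) → (P0=4, P1=4, P2=5, P3=1, P4=2, P5=10, P6=0, P7=0)

YES — reachable via ⟨T0, T0, T2, T0⟩ (4 firings)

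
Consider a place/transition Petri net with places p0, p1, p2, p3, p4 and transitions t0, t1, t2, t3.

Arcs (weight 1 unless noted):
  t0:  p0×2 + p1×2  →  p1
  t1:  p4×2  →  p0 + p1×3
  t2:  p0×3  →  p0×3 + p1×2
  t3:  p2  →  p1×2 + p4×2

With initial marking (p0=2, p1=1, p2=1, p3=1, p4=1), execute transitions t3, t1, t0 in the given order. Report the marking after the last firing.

step 1: fire t3:  (p0=2, p1=1, p2=1, p3=1, p4=1) → (p0=2, p1=3, p2=0, p3=1, p4=3)
step 2: fire t1:  (p0=2, p1=3, p2=0, p3=1, p4=3) → (p0=3, p1=6, p2=0, p3=1, p4=1)
step 3: fire t0:  (p0=3, p1=6, p2=0, p3=1, p4=1) → (p0=1, p1=5, p2=0, p3=1, p4=1)

(p0=1, p1=5, p2=0, p3=1, p4=1)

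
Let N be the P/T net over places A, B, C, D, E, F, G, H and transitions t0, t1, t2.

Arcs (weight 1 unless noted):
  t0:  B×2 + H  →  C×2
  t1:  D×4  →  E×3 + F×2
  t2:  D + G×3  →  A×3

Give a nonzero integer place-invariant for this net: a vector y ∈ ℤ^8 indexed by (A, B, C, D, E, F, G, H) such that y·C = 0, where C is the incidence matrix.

y = (A:0, B:1, C:1, D:0, E:0, F:0, G:0, H:0)

Incidence matrix C (rows=places, cols=transitions):
       t0   t1   t2
    A   0    0    3
    B  -2    0    0
    C   2    0    0
    D   0   -4   -1
    E   0    3    0
    F   0    2    0
    G   0    0   -3
    H  -1    0    0

Candidate y = [0, 1, 1, 0, 0, 0, 0, 0]; check y·C column-wise:
  col t0: 1·-2 + 1·2 + 0·-1 = 0
  col t1: 1·0 + 1·0 + 0·-4 + 0·3 + 0·2 = 0
  col t2: 0·3 + 1·0 + 1·0 + 0·-1 + 0·-3 = 0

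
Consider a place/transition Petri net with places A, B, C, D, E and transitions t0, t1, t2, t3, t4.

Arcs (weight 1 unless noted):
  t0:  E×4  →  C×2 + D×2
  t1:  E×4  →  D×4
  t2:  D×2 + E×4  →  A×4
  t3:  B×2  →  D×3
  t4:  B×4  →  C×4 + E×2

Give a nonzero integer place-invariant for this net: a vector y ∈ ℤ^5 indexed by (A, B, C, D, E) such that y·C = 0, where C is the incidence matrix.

y = (A:3, B:3, C:2, D:2, E:2)

Incidence matrix C (rows=places, cols=transitions):
       t0   t1   t2   t3   t4
    A   0    0    4    0    0
    B   0    0    0   -2   -4
    C   2    0    0    0    4
    D   2    4   -2    3    0
    E  -4   -4   -4    0    2

Candidate y = [3, 3, 2, 2, 2]; check y·C column-wise:
  col t0: 3·0 + 3·0 + 2·2 + 2·2 + 2·-4 = 0
  col t1: 3·0 + 3·0 + 2·0 + 2·4 + 2·-4 = 0
  col t2: 3·4 + 3·0 + 2·0 + 2·-2 + 2·-4 = 0
  col t3: 3·0 + 3·-2 + 2·0 + 2·3 + 2·0 = 0
  col t4: 3·0 + 3·-4 + 2·4 + 2·0 + 2·2 = 0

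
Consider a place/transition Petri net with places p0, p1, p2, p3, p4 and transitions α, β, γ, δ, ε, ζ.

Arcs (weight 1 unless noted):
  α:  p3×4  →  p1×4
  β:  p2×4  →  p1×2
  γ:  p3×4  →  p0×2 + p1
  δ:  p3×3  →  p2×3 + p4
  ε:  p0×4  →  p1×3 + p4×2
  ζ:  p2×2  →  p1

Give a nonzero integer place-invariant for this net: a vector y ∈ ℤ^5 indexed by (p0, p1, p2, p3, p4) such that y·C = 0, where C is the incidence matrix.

Incidence matrix C (rows=places, cols=transitions):
        α    β    γ    δ    ε    ζ
   p0   0    0    2    0   -4    0
   p1   4    2    1    0    3    1
   p2   0   -4    0    3    0   -2
   p3  -4    0   -4   -3    0    0
   p4   0    0    0    1    2    0

Candidate y = [3, 2, 1, 2, 3]; check y·C column-wise:
  col α: 3·0 + 2·4 + 1·0 + 2·-4 + 3·0 = 0
  col β: 3·0 + 2·2 + 1·-4 + 2·0 + 3·0 = 0
  col γ: 3·2 + 2·1 + 1·0 + 2·-4 + 3·0 = 0
  col δ: 3·0 + 2·0 + 1·3 + 2·-3 + 3·1 = 0
  col ε: 3·-4 + 2·3 + 1·0 + 2·0 + 3·2 = 0
  col ζ: 3·0 + 2·1 + 1·-2 + 2·0 + 3·0 = 0

y = (p0:3, p1:2, p2:1, p3:2, p4:3)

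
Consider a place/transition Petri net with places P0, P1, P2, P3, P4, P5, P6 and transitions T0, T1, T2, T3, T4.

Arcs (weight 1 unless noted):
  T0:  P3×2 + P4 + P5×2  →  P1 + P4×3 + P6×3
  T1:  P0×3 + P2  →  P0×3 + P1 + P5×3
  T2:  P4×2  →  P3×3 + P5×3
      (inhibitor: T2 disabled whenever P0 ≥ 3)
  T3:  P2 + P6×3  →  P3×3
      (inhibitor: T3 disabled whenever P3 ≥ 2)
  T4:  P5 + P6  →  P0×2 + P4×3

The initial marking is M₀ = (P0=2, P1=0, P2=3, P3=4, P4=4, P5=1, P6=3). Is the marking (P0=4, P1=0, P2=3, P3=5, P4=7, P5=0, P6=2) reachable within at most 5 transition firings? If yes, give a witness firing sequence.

depth 0: 1 marking
depth 1: 3 markings reached so far
depth 2: 7 markings reached so far
depth 3: 16 markings reached so far
depth 4: 31 markings reached so far
depth 5: 51 markings reached so far
target is not among the 51 markings reachable within 5 steps

NO — not reachable within 5 firings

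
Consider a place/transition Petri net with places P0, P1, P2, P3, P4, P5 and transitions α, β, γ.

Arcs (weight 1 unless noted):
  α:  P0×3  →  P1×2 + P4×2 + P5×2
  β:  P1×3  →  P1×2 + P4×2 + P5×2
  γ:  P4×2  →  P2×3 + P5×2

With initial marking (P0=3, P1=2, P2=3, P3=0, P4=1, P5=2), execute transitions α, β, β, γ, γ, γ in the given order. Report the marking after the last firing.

step 1: fire α:  (P0=3, P1=2, P2=3, P3=0, P4=1, P5=2) → (P0=0, P1=4, P2=3, P3=0, P4=3, P5=4)
step 2: fire β:  (P0=0, P1=4, P2=3, P3=0, P4=3, P5=4) → (P0=0, P1=3, P2=3, P3=0, P4=5, P5=6)
step 3: fire β:  (P0=0, P1=3, P2=3, P3=0, P4=5, P5=6) → (P0=0, P1=2, P2=3, P3=0, P4=7, P5=8)
step 4: fire γ:  (P0=0, P1=2, P2=3, P3=0, P4=7, P5=8) → (P0=0, P1=2, P2=6, P3=0, P4=5, P5=10)
step 5: fire γ:  (P0=0, P1=2, P2=6, P3=0, P4=5, P5=10) → (P0=0, P1=2, P2=9, P3=0, P4=3, P5=12)
step 6: fire γ:  (P0=0, P1=2, P2=9, P3=0, P4=3, P5=12) → (P0=0, P1=2, P2=12, P3=0, P4=1, P5=14)

(P0=0, P1=2, P2=12, P3=0, P4=1, P5=14)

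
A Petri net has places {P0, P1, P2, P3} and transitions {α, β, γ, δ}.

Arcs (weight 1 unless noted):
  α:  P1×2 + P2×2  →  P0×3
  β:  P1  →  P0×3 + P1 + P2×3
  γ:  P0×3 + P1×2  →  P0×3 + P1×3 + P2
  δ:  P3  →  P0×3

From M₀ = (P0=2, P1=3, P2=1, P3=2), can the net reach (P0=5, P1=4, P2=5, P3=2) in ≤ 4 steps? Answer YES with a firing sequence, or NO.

step 1: fire β:  (P0=2, P1=3, P2=1, P3=2) → (P0=5, P1=3, P2=4, P3=2)
step 2: fire γ:  (P0=5, P1=3, P2=4, P3=2) → (P0=5, P1=4, P2=5, P3=2)

YES — reachable via ⟨β, γ⟩ (2 firings)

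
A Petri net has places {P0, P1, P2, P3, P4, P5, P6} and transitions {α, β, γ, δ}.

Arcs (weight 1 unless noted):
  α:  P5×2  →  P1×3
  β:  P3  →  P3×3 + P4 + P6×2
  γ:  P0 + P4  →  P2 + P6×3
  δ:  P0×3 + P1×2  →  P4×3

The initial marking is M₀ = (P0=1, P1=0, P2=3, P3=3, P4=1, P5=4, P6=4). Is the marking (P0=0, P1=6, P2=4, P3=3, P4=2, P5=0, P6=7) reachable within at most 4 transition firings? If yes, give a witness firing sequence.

NO — not reachable within 4 firings

depth 0: 1 marking
depth 1: 4 markings reached so far
depth 2: 9 markings reached so far
depth 3: 15 markings reached so far
depth 4: 21 markings reached so far
target is not among the 21 markings reachable within 4 steps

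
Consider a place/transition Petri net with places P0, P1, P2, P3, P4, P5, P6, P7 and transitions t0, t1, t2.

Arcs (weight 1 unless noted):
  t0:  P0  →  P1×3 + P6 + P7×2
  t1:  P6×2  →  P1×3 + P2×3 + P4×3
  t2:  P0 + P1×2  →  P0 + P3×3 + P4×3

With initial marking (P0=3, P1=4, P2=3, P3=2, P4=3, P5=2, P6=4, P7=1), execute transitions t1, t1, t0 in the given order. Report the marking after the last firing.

(P0=2, P1=13, P2=9, P3=2, P4=9, P5=2, P6=1, P7=3)

step 1: fire t1:  (P0=3, P1=4, P2=3, P3=2, P4=3, P5=2, P6=4, P7=1) → (P0=3, P1=7, P2=6, P3=2, P4=6, P5=2, P6=2, P7=1)
step 2: fire t1:  (P0=3, P1=7, P2=6, P3=2, P4=6, P5=2, P6=2, P7=1) → (P0=3, P1=10, P2=9, P3=2, P4=9, P5=2, P6=0, P7=1)
step 3: fire t0:  (P0=3, P1=10, P2=9, P3=2, P4=9, P5=2, P6=0, P7=1) → (P0=2, P1=13, P2=9, P3=2, P4=9, P5=2, P6=1, P7=3)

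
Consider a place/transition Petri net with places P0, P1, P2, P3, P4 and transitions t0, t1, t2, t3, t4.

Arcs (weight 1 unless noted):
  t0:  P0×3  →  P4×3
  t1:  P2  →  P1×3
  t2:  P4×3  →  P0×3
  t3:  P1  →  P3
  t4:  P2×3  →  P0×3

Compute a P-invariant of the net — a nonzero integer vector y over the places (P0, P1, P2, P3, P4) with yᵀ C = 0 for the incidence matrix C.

y = (P0:3, P1:1, P2:3, P3:1, P4:3)

Incidence matrix C (rows=places, cols=transitions):
       t0   t1   t2   t3   t4
   P0  -3    0    3    0    3
   P1   0    3    0   -1    0
   P2   0   -1    0    0   -3
   P3   0    0    0    1    0
   P4   3    0   -3    0    0

Candidate y = [3, 1, 3, 1, 3]; check y·C column-wise:
  col t0: 3·-3 + 1·0 + 3·0 + 1·0 + 3·3 = 0
  col t1: 3·0 + 1·3 + 3·-1 + 1·0 + 3·0 = 0
  col t2: 3·3 + 1·0 + 3·0 + 1·0 + 3·-3 = 0
  col t3: 3·0 + 1·-1 + 3·0 + 1·1 + 3·0 = 0
  col t4: 3·3 + 1·0 + 3·-3 + 1·0 + 3·0 = 0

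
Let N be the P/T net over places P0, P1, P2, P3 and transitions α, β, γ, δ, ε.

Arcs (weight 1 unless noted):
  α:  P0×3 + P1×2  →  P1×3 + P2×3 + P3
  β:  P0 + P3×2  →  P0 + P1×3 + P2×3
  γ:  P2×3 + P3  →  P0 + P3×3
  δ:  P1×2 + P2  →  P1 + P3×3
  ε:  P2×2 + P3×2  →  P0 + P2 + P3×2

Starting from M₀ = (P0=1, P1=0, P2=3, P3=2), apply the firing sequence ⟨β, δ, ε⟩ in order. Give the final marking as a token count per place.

step 1: fire β:  (P0=1, P1=0, P2=3, P3=2) → (P0=1, P1=3, P2=6, P3=0)
step 2: fire δ:  (P0=1, P1=3, P2=6, P3=0) → (P0=1, P1=2, P2=5, P3=3)
step 3: fire ε:  (P0=1, P1=2, P2=5, P3=3) → (P0=2, P1=2, P2=4, P3=3)

(P0=2, P1=2, P2=4, P3=3)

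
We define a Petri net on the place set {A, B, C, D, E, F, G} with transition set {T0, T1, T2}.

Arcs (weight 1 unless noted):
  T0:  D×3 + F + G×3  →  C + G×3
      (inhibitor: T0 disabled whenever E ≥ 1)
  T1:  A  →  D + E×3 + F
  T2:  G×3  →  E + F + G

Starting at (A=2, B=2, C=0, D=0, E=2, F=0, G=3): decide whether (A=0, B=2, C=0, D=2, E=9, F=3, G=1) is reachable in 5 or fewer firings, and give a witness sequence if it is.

step 1: fire T1:  (A=2, B=2, C=0, D=0, E=2, F=0, G=3) → (A=1, B=2, C=0, D=1, E=5, F=1, G=3)
step 2: fire T1:  (A=1, B=2, C=0, D=1, E=5, F=1, G=3) → (A=0, B=2, C=0, D=2, E=8, F=2, G=3)
step 3: fire T2:  (A=0, B=2, C=0, D=2, E=8, F=2, G=3) → (A=0, B=2, C=0, D=2, E=9, F=3, G=1)

YES — reachable via ⟨T1, T1, T2⟩ (3 firings)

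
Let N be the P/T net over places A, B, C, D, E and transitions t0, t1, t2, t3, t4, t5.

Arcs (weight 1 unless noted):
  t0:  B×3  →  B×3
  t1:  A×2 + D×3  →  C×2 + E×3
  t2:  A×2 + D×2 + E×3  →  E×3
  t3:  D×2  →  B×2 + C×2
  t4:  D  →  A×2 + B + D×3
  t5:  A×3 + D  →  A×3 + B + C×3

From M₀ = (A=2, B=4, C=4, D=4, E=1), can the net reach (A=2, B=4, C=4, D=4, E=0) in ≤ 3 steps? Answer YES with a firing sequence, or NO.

NO — not reachable within 3 firings

depth 0: 1 marking
depth 1: 4 markings reached so far
depth 2: 9 markings reached so far
depth 3: 20 markings reached so far
target is not among the 20 markings reachable within 3 steps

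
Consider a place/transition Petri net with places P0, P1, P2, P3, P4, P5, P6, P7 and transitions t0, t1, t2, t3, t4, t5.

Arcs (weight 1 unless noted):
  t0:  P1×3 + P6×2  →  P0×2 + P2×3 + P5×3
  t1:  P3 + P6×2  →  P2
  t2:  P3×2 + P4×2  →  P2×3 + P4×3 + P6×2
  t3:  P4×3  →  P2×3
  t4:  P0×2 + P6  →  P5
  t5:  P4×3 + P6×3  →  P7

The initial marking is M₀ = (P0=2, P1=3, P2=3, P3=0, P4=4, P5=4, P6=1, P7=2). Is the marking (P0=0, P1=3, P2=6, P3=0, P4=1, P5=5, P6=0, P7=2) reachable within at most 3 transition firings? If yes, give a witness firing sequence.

YES — reachable via ⟨t3, t4⟩ (2 firings)

step 1: fire t3:  (P0=2, P1=3, P2=3, P3=0, P4=4, P5=4, P6=1, P7=2) → (P0=2, P1=3, P2=6, P3=0, P4=1, P5=4, P6=1, P7=2)
step 2: fire t4:  (P0=2, P1=3, P2=6, P3=0, P4=1, P5=4, P6=1, P7=2) → (P0=0, P1=3, P2=6, P3=0, P4=1, P5=5, P6=0, P7=2)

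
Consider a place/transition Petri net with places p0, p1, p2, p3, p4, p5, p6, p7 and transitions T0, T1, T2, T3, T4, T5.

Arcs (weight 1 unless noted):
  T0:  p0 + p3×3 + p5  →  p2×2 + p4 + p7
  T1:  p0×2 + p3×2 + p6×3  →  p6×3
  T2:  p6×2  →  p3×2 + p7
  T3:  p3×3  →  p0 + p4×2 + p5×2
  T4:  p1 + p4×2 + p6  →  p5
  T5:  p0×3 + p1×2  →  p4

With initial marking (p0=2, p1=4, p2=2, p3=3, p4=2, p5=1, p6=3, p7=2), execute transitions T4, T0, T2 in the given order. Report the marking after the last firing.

step 1: fire T4:  (p0=2, p1=4, p2=2, p3=3, p4=2, p5=1, p6=3, p7=2) → (p0=2, p1=3, p2=2, p3=3, p4=0, p5=2, p6=2, p7=2)
step 2: fire T0:  (p0=2, p1=3, p2=2, p3=3, p4=0, p5=2, p6=2, p7=2) → (p0=1, p1=3, p2=4, p3=0, p4=1, p5=1, p6=2, p7=3)
step 3: fire T2:  (p0=1, p1=3, p2=4, p3=0, p4=1, p5=1, p6=2, p7=3) → (p0=1, p1=3, p2=4, p3=2, p4=1, p5=1, p6=0, p7=4)

(p0=1, p1=3, p2=4, p3=2, p4=1, p5=1, p6=0, p7=4)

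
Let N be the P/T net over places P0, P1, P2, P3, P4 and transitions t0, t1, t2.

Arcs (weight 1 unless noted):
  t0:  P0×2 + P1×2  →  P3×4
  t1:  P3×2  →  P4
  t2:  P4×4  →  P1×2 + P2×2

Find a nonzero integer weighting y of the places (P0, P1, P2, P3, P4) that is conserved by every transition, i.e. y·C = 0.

y = (P0:1, P1:-1, P2:1, P3:0, P4:0)

Incidence matrix C (rows=places, cols=transitions):
       t0   t1   t2
   P0  -2    0    0
   P1  -2    0    2
   P2   0    0    2
   P3   4   -2    0
   P4   0    1   -4

Candidate y = [1, -1, 1, 0, 0]; check y·C column-wise:
  col t0: 1·-2 + -1·-2 + 1·0 + 0·4 = 0
  col t1: 1·0 + -1·0 + 1·0 + 0·-2 + 0·1 = 0
  col t2: 1·0 + -1·2 + 1·2 + 0·-4 = 0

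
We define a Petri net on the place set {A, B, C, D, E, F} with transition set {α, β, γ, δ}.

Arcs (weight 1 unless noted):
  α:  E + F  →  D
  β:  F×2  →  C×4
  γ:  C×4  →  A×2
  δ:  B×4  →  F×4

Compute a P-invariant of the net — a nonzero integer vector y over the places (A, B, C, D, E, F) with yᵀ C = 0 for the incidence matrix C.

y = (A:0, B:0, C:0, D:1, E:1, F:0)

Incidence matrix C (rows=places, cols=transitions):
        α    β    γ    δ
    A   0    0    2    0
    B   0    0    0   -4
    C   0    4   -4    0
    D   1    0    0    0
    E  -1    0    0    0
    F  -1   -2    0    4

Candidate y = [0, 0, 0, 1, 1, 0]; check y·C column-wise:
  col α: 1·1 + 1·-1 + 0·-1 = 0
  col β: 0·4 + 1·0 + 1·0 + 0·-2 = 0
  col γ: 0·2 + 0·-4 + 1·0 + 1·0 = 0
  col δ: 0·-4 + 1·0 + 1·0 + 0·4 = 0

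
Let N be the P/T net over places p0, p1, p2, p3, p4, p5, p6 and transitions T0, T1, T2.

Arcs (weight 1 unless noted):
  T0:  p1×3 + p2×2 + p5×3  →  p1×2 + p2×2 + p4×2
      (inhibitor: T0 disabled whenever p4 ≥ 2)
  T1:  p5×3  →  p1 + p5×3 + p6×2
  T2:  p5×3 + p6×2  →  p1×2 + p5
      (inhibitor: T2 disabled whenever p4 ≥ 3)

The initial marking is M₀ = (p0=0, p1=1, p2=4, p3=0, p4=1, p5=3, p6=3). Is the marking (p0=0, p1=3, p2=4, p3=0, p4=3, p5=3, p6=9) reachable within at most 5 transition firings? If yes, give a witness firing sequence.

depth 0: 1 marking
depth 1: 3 markings reached so far
depth 2: 5 markings reached so far
depth 3: 8 markings reached so far
depth 4: 11 markings reached so far
depth 5: 14 markings reached so far
target is not among the 14 markings reachable within 5 steps

NO — not reachable within 5 firings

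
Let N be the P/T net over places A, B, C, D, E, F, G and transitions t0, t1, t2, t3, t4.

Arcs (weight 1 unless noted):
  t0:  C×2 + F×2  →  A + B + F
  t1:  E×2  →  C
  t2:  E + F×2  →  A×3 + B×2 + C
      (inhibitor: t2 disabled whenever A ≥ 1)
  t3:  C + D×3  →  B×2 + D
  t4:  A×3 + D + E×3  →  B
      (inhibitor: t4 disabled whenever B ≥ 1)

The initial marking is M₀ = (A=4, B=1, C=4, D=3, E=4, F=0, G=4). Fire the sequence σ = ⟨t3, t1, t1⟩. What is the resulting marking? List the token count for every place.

(A=4, B=3, C=5, D=1, E=0, F=0, G=4)

step 1: fire t3:  (A=4, B=1, C=4, D=3, E=4, F=0, G=4) → (A=4, B=3, C=3, D=1, E=4, F=0, G=4)
step 2: fire t1:  (A=4, B=3, C=3, D=1, E=4, F=0, G=4) → (A=4, B=3, C=4, D=1, E=2, F=0, G=4)
step 3: fire t1:  (A=4, B=3, C=4, D=1, E=2, F=0, G=4) → (A=4, B=3, C=5, D=1, E=0, F=0, G=4)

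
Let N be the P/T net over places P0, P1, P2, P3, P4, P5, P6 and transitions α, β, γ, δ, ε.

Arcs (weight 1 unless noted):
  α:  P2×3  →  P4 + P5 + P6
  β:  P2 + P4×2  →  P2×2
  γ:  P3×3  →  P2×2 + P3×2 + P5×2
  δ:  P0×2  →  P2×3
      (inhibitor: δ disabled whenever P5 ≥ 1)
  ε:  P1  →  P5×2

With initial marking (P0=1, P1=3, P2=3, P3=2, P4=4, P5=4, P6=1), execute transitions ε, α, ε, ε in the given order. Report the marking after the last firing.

(P0=1, P1=0, P2=0, P3=2, P4=5, P5=11, P6=2)

step 1: fire ε:  (P0=1, P1=3, P2=3, P3=2, P4=4, P5=4, P6=1) → (P0=1, P1=2, P2=3, P3=2, P4=4, P5=6, P6=1)
step 2: fire α:  (P0=1, P1=2, P2=3, P3=2, P4=4, P5=6, P6=1) → (P0=1, P1=2, P2=0, P3=2, P4=5, P5=7, P6=2)
step 3: fire ε:  (P0=1, P1=2, P2=0, P3=2, P4=5, P5=7, P6=2) → (P0=1, P1=1, P2=0, P3=2, P4=5, P5=9, P6=2)
step 4: fire ε:  (P0=1, P1=1, P2=0, P3=2, P4=5, P5=9, P6=2) → (P0=1, P1=0, P2=0, P3=2, P4=5, P5=11, P6=2)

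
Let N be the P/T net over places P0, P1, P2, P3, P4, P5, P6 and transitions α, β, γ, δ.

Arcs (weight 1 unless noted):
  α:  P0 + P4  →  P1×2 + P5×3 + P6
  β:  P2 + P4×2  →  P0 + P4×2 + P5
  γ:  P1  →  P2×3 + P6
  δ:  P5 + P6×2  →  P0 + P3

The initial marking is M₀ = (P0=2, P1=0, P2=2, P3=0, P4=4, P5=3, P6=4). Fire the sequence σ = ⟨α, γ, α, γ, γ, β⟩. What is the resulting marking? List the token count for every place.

step 1: fire α:  (P0=2, P1=0, P2=2, P3=0, P4=4, P5=3, P6=4) → (P0=1, P1=2, P2=2, P3=0, P4=3, P5=6, P6=5)
step 2: fire γ:  (P0=1, P1=2, P2=2, P3=0, P4=3, P5=6, P6=5) → (P0=1, P1=1, P2=5, P3=0, P4=3, P5=6, P6=6)
step 3: fire α:  (P0=1, P1=1, P2=5, P3=0, P4=3, P5=6, P6=6) → (P0=0, P1=3, P2=5, P3=0, P4=2, P5=9, P6=7)
step 4: fire γ:  (P0=0, P1=3, P2=5, P3=0, P4=2, P5=9, P6=7) → (P0=0, P1=2, P2=8, P3=0, P4=2, P5=9, P6=8)
step 5: fire γ:  (P0=0, P1=2, P2=8, P3=0, P4=2, P5=9, P6=8) → (P0=0, P1=1, P2=11, P3=0, P4=2, P5=9, P6=9)
step 6: fire β:  (P0=0, P1=1, P2=11, P3=0, P4=2, P5=9, P6=9) → (P0=1, P1=1, P2=10, P3=0, P4=2, P5=10, P6=9)

(P0=1, P1=1, P2=10, P3=0, P4=2, P5=10, P6=9)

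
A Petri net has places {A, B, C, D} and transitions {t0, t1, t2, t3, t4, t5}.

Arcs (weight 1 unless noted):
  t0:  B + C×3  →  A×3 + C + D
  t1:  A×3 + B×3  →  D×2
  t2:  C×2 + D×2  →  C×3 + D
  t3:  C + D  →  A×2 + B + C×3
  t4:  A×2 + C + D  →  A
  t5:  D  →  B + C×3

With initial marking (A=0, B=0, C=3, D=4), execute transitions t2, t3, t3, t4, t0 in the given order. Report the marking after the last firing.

(A=6, B=1, C=5, D=1)

step 1: fire t2:  (A=0, B=0, C=3, D=4) → (A=0, B=0, C=4, D=3)
step 2: fire t3:  (A=0, B=0, C=4, D=3) → (A=2, B=1, C=6, D=2)
step 3: fire t3:  (A=2, B=1, C=6, D=2) → (A=4, B=2, C=8, D=1)
step 4: fire t4:  (A=4, B=2, C=8, D=1) → (A=3, B=2, C=7, D=0)
step 5: fire t0:  (A=3, B=2, C=7, D=0) → (A=6, B=1, C=5, D=1)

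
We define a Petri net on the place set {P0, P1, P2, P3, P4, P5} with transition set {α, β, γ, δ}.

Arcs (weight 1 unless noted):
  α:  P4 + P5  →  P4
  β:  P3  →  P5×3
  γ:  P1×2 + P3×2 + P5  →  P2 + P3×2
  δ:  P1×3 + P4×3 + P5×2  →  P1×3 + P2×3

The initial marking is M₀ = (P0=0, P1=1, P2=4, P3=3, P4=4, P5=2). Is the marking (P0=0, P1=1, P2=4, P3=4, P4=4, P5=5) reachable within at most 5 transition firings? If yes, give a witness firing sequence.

NO — not reachable within 5 firings

depth 0: 1 marking
depth 1: 3 markings reached so far
depth 2: 6 markings reached so far
depth 3: 9 markings reached so far
depth 4: 12 markings reached so far
depth 5: 15 markings reached so far
target is not among the 15 markings reachable within 5 steps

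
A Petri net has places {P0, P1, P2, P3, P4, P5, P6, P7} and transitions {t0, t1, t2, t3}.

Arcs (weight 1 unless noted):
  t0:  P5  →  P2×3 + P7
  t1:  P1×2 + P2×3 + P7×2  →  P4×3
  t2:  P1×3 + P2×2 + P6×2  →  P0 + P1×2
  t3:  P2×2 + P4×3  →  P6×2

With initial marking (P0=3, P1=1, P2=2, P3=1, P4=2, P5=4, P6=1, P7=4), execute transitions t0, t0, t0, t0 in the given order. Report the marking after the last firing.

(P0=3, P1=1, P2=14, P3=1, P4=2, P5=0, P6=1, P7=8)

step 1: fire t0:  (P0=3, P1=1, P2=2, P3=1, P4=2, P5=4, P6=1, P7=4) → (P0=3, P1=1, P2=5, P3=1, P4=2, P5=3, P6=1, P7=5)
step 2: fire t0:  (P0=3, P1=1, P2=5, P3=1, P4=2, P5=3, P6=1, P7=5) → (P0=3, P1=1, P2=8, P3=1, P4=2, P5=2, P6=1, P7=6)
step 3: fire t0:  (P0=3, P1=1, P2=8, P3=1, P4=2, P5=2, P6=1, P7=6) → (P0=3, P1=1, P2=11, P3=1, P4=2, P5=1, P6=1, P7=7)
step 4: fire t0:  (P0=3, P1=1, P2=11, P3=1, P4=2, P5=1, P6=1, P7=7) → (P0=3, P1=1, P2=14, P3=1, P4=2, P5=0, P6=1, P7=8)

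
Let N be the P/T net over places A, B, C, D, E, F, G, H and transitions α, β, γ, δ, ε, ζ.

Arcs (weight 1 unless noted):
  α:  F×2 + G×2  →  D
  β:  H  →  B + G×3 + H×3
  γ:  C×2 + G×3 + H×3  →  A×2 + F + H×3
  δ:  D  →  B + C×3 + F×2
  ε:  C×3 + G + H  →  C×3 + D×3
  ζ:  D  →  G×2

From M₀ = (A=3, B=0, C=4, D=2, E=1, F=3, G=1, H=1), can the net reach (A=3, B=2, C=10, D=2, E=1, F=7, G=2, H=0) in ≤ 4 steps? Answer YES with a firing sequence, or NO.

YES — reachable via ⟨δ, δ, ε, ζ⟩ (4 firings)

step 1: fire δ:  (A=3, B=0, C=4, D=2, E=1, F=3, G=1, H=1) → (A=3, B=1, C=7, D=1, E=1, F=5, G=1, H=1)
step 2: fire δ:  (A=3, B=1, C=7, D=1, E=1, F=5, G=1, H=1) → (A=3, B=2, C=10, D=0, E=1, F=7, G=1, H=1)
step 3: fire ε:  (A=3, B=2, C=10, D=0, E=1, F=7, G=1, H=1) → (A=3, B=2, C=10, D=3, E=1, F=7, G=0, H=0)
step 4: fire ζ:  (A=3, B=2, C=10, D=3, E=1, F=7, G=0, H=0) → (A=3, B=2, C=10, D=2, E=1, F=7, G=2, H=0)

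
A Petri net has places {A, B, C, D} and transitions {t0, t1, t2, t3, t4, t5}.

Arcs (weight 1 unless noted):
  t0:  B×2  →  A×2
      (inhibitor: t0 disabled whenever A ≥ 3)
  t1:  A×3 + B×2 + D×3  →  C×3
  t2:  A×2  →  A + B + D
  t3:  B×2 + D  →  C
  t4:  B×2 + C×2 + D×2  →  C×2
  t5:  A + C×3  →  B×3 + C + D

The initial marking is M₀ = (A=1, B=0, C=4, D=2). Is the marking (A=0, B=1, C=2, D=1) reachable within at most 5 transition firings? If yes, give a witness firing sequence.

step 1: fire t5:  (A=1, B=0, C=4, D=2) → (A=0, B=3, C=2, D=3)
step 2: fire t4:  (A=0, B=3, C=2, D=3) → (A=0, B=1, C=2, D=1)

YES — reachable via ⟨t5, t4⟩ (2 firings)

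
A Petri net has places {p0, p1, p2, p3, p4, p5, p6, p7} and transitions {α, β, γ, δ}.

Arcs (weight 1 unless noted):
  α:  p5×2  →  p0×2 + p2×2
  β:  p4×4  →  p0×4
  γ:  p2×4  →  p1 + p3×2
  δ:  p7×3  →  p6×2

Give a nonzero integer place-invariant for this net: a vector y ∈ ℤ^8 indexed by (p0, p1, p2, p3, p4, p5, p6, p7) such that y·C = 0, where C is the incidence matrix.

Incidence matrix C (rows=places, cols=transitions):
        α    β    γ    δ
   p0   2    4    0    0
   p1   0    0    1    0
   p2   2    0   -4    0
   p3   0    0    2    0
   p4   0   -4    0    0
   p5  -2    0    0    0
   p6   0    0    0    2
   p7   0    0    0   -3

Candidate y = [0, 2, 0, -1, 0, 0, 0, 0]; check y·C column-wise:
  col α: 0·2 + 2·0 + 0·2 + -1·0 + 0·-2 = 0
  col β: 0·4 + 2·0 + -1·0 + 0·-4 = 0
  col γ: 2·1 + 0·-4 + -1·2 = 0
  col δ: 2·0 + -1·0 + 0·2 + 0·-3 = 0

y = (p0:0, p1:2, p2:0, p3:-1, p4:0, p5:0, p6:0, p7:0)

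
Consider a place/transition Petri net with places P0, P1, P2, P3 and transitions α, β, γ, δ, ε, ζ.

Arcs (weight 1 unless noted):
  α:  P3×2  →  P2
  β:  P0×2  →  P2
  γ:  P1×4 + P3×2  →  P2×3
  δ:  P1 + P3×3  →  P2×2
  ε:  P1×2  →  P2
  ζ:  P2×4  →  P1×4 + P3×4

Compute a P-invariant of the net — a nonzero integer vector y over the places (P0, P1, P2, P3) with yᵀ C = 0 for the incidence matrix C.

y = (P0:1, P1:1, P2:2, P3:1)

Incidence matrix C (rows=places, cols=transitions):
        α    β    γ    δ    ε    ζ
   P0   0   -2    0    0    0    0
   P1   0    0   -4   -1   -2    4
   P2   1    1    3    2    1   -4
   P3  -2    0   -2   -3    0    4

Candidate y = [1, 1, 2, 1]; check y·C column-wise:
  col α: 1·0 + 1·0 + 2·1 + 1·-2 = 0
  col β: 1·-2 + 1·0 + 2·1 + 1·0 = 0
  col γ: 1·0 + 1·-4 + 2·3 + 1·-2 = 0
  col δ: 1·0 + 1·-1 + 2·2 + 1·-3 = 0
  col ε: 1·0 + 1·-2 + 2·1 + 1·0 = 0
  col ζ: 1·0 + 1·4 + 2·-4 + 1·4 = 0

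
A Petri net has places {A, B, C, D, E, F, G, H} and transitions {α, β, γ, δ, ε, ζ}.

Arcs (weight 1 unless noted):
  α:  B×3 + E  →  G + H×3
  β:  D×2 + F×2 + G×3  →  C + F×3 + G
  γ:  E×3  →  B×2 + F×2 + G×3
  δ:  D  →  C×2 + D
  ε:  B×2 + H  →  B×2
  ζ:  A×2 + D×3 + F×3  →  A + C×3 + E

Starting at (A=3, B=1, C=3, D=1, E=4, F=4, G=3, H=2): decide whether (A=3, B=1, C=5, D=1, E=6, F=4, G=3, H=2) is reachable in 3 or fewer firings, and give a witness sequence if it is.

NO — not reachable within 3 firings

depth 0: 1 marking
depth 1: 3 markings reached so far
depth 2: 7 markings reached so far
depth 3: 13 markings reached so far
target is not among the 13 markings reachable within 3 steps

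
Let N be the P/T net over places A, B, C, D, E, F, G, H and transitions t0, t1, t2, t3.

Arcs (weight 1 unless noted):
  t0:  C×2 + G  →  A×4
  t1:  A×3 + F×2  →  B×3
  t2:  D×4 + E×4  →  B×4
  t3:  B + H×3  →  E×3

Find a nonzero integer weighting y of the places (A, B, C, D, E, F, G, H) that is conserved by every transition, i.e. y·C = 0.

y = (A:3, B:3, C:6, D:2, E:1, F:0, G:0, H:0)

Incidence matrix C (rows=places, cols=transitions):
       t0   t1   t2   t3
    A   4   -3    0    0
    B   0    3    4   -1
    C  -2    0    0    0
    D   0    0   -4    0
    E   0    0   -4    3
    F   0   -2    0    0
    G  -1    0    0    0
    H   0    0    0   -3

Candidate y = [3, 3, 6, 2, 1, 0, 0, 0]; check y·C column-wise:
  col t0: 3·4 + 3·0 + 6·-2 + 2·0 + 1·0 + 0·-1 = 0
  col t1: 3·-3 + 3·3 + 6·0 + 2·0 + 1·0 + 0·-2 = 0
  col t2: 3·0 + 3·4 + 6·0 + 2·-4 + 1·-4 = 0
  col t3: 3·0 + 3·-1 + 6·0 + 2·0 + 1·3 + 0·-3 = 0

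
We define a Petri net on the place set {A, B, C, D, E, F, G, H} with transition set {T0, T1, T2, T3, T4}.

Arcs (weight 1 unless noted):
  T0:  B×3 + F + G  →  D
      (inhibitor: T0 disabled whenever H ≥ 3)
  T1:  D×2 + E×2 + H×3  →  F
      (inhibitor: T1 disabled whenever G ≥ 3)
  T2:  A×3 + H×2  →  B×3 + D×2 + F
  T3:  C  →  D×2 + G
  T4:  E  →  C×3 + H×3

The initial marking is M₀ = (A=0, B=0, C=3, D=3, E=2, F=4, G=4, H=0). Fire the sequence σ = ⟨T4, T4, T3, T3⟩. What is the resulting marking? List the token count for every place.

step 1: fire T4:  (A=0, B=0, C=3, D=3, E=2, F=4, G=4, H=0) → (A=0, B=0, C=6, D=3, E=1, F=4, G=4, H=3)
step 2: fire T4:  (A=0, B=0, C=6, D=3, E=1, F=4, G=4, H=3) → (A=0, B=0, C=9, D=3, E=0, F=4, G=4, H=6)
step 3: fire T3:  (A=0, B=0, C=9, D=3, E=0, F=4, G=4, H=6) → (A=0, B=0, C=8, D=5, E=0, F=4, G=5, H=6)
step 4: fire T3:  (A=0, B=0, C=8, D=5, E=0, F=4, G=5, H=6) → (A=0, B=0, C=7, D=7, E=0, F=4, G=6, H=6)

(A=0, B=0, C=7, D=7, E=0, F=4, G=6, H=6)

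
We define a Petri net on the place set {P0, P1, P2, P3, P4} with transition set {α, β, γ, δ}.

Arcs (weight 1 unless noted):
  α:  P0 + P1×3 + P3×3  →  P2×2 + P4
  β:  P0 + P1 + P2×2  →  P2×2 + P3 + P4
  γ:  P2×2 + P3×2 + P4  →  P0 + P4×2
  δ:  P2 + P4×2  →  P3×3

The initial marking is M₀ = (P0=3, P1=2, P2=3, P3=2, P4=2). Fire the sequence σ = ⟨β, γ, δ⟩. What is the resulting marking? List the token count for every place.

step 1: fire β:  (P0=3, P1=2, P2=3, P3=2, P4=2) → (P0=2, P1=1, P2=3, P3=3, P4=3)
step 2: fire γ:  (P0=2, P1=1, P2=3, P3=3, P4=3) → (P0=3, P1=1, P2=1, P3=1, P4=4)
step 3: fire δ:  (P0=3, P1=1, P2=1, P3=1, P4=4) → (P0=3, P1=1, P2=0, P3=4, P4=2)

(P0=3, P1=1, P2=0, P3=4, P4=2)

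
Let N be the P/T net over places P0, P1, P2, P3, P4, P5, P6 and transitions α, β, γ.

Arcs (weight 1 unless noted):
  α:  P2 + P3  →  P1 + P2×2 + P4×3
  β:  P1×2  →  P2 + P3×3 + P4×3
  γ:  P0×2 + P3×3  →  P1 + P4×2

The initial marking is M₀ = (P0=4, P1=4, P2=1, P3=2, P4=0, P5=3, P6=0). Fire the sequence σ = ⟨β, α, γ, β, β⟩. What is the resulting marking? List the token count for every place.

step 1: fire β:  (P0=4, P1=4, P2=1, P3=2, P4=0, P5=3, P6=0) → (P0=4, P1=2, P2=2, P3=5, P4=3, P5=3, P6=0)
step 2: fire α:  (P0=4, P1=2, P2=2, P3=5, P4=3, P5=3, P6=0) → (P0=4, P1=3, P2=3, P3=4, P4=6, P5=3, P6=0)
step 3: fire γ:  (P0=4, P1=3, P2=3, P3=4, P4=6, P5=3, P6=0) → (P0=2, P1=4, P2=3, P3=1, P4=8, P5=3, P6=0)
step 4: fire β:  (P0=2, P1=4, P2=3, P3=1, P4=8, P5=3, P6=0) → (P0=2, P1=2, P2=4, P3=4, P4=11, P5=3, P6=0)
step 5: fire β:  (P0=2, P1=2, P2=4, P3=4, P4=11, P5=3, P6=0) → (P0=2, P1=0, P2=5, P3=7, P4=14, P5=3, P6=0)

(P0=2, P1=0, P2=5, P3=7, P4=14, P5=3, P6=0)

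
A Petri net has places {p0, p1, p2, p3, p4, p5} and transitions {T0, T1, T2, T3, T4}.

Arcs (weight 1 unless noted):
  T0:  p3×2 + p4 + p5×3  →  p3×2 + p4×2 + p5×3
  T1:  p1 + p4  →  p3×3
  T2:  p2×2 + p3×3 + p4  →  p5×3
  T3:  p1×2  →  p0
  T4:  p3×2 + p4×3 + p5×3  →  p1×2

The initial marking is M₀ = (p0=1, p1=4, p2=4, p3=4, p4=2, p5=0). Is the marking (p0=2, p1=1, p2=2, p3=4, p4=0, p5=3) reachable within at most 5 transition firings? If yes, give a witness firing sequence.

YES — reachable via ⟨T1, T2, T3⟩ (3 firings)

step 1: fire T1:  (p0=1, p1=4, p2=4, p3=4, p4=2, p5=0) → (p0=1, p1=3, p2=4, p3=7, p4=1, p5=0)
step 2: fire T2:  (p0=1, p1=3, p2=4, p3=7, p4=1, p5=0) → (p0=1, p1=3, p2=2, p3=4, p4=0, p5=3)
step 3: fire T3:  (p0=1, p1=3, p2=2, p3=4, p4=0, p5=3) → (p0=2, p1=1, p2=2, p3=4, p4=0, p5=3)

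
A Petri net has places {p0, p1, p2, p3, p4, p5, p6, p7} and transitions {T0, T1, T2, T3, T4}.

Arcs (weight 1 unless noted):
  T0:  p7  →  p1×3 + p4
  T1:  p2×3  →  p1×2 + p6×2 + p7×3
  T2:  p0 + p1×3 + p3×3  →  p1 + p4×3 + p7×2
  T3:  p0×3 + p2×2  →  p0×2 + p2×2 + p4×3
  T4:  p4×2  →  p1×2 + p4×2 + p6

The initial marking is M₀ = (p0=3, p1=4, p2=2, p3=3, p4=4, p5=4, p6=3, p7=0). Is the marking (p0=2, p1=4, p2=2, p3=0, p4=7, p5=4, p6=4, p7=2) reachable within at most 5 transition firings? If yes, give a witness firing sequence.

YES — reachable via ⟨T2, T4⟩ (2 firings)

step 1: fire T2:  (p0=3, p1=4, p2=2, p3=3, p4=4, p5=4, p6=3, p7=0) → (p0=2, p1=2, p2=2, p3=0, p4=7, p5=4, p6=3, p7=2)
step 2: fire T4:  (p0=2, p1=2, p2=2, p3=0, p4=7, p5=4, p6=3, p7=2) → (p0=2, p1=4, p2=2, p3=0, p4=7, p5=4, p6=4, p7=2)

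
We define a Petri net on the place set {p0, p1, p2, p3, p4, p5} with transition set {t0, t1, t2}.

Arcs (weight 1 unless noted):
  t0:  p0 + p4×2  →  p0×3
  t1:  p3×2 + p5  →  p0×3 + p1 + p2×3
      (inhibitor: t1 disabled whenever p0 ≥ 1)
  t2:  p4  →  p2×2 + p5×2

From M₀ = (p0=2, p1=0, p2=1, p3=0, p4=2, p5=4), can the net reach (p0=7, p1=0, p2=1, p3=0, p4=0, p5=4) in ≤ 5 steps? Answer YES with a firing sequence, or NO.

NO — not reachable within 5 firings

depth 0: 1 marking
depth 1: 3 markings reached so far
depth 2: 4 markings reached so far
depth 3: 4 markings reached so far
(frontier empty at depth 3; search complete)
target is not among the 4 markings reachable within 5 steps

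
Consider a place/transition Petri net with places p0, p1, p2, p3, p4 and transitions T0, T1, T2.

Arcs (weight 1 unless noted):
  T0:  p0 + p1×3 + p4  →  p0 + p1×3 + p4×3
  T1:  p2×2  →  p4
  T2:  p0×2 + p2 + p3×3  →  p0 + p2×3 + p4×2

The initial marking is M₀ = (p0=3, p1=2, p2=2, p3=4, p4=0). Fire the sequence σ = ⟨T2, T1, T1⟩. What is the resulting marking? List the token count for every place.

(p0=2, p1=2, p2=0, p3=1, p4=4)

step 1: fire T2:  (p0=3, p1=2, p2=2, p3=4, p4=0) → (p0=2, p1=2, p2=4, p3=1, p4=2)
step 2: fire T1:  (p0=2, p1=2, p2=4, p3=1, p4=2) → (p0=2, p1=2, p2=2, p3=1, p4=3)
step 3: fire T1:  (p0=2, p1=2, p2=2, p3=1, p4=3) → (p0=2, p1=2, p2=0, p3=1, p4=4)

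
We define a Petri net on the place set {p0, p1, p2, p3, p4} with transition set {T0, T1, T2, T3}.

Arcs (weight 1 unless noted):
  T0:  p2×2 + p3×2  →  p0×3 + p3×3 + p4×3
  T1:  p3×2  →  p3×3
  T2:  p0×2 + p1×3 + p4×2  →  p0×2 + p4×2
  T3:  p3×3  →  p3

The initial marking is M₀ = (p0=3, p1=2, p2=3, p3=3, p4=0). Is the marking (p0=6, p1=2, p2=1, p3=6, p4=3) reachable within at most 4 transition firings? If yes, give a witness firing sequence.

YES — reachable via ⟨T0, T1, T1⟩ (3 firings)

step 1: fire T0:  (p0=3, p1=2, p2=3, p3=3, p4=0) → (p0=6, p1=2, p2=1, p3=4, p4=3)
step 2: fire T1:  (p0=6, p1=2, p2=1, p3=4, p4=3) → (p0=6, p1=2, p2=1, p3=5, p4=3)
step 3: fire T1:  (p0=6, p1=2, p2=1, p3=5, p4=3) → (p0=6, p1=2, p2=1, p3=6, p4=3)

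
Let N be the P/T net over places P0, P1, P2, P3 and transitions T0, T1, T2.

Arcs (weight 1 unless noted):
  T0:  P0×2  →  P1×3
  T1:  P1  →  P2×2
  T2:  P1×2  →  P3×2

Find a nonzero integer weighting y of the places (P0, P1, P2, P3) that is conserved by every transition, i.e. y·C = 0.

Incidence matrix C (rows=places, cols=transitions):
       T0   T1   T2
   P0  -2    0    0
   P1   3   -1   -2
   P2   0    2    0
   P3   0    0    2

Candidate y = [3, 2, 1, 2]; check y·C column-wise:
  col T0: 3·-2 + 2·3 + 1·0 + 2·0 = 0
  col T1: 3·0 + 2·-1 + 1·2 + 2·0 = 0
  col T2: 3·0 + 2·-2 + 1·0 + 2·2 = 0

y = (P0:3, P1:2, P2:1, P3:2)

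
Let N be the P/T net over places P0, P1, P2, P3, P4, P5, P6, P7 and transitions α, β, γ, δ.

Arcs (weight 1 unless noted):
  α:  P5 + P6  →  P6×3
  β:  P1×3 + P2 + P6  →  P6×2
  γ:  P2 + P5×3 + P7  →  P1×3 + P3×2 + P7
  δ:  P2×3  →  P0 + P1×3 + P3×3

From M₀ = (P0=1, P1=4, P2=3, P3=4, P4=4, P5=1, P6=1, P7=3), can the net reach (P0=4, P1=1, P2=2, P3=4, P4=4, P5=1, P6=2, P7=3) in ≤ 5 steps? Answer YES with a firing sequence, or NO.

depth 0: 1 marking
depth 1: 4 markings reached so far
depth 2: 6 markings reached so far
depth 3: 6 markings reached so far
(frontier empty at depth 3; search complete)
target is not among the 6 markings reachable within 5 steps

NO — not reachable within 5 firings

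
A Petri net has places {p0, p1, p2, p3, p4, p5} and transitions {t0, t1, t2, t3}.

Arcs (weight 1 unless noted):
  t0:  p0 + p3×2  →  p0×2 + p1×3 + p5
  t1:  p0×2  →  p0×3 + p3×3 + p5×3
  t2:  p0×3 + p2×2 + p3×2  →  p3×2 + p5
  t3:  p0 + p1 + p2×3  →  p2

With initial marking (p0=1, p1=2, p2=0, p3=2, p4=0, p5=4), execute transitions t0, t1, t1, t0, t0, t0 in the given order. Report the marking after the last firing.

step 1: fire t0:  (p0=1, p1=2, p2=0, p3=2, p4=0, p5=4) → (p0=2, p1=5, p2=0, p3=0, p4=0, p5=5)
step 2: fire t1:  (p0=2, p1=5, p2=0, p3=0, p4=0, p5=5) → (p0=3, p1=5, p2=0, p3=3, p4=0, p5=8)
step 3: fire t1:  (p0=3, p1=5, p2=0, p3=3, p4=0, p5=8) → (p0=4, p1=5, p2=0, p3=6, p4=0, p5=11)
step 4: fire t0:  (p0=4, p1=5, p2=0, p3=6, p4=0, p5=11) → (p0=5, p1=8, p2=0, p3=4, p4=0, p5=12)
step 5: fire t0:  (p0=5, p1=8, p2=0, p3=4, p4=0, p5=12) → (p0=6, p1=11, p2=0, p3=2, p4=0, p5=13)
step 6: fire t0:  (p0=6, p1=11, p2=0, p3=2, p4=0, p5=13) → (p0=7, p1=14, p2=0, p3=0, p4=0, p5=14)

(p0=7, p1=14, p2=0, p3=0, p4=0, p5=14)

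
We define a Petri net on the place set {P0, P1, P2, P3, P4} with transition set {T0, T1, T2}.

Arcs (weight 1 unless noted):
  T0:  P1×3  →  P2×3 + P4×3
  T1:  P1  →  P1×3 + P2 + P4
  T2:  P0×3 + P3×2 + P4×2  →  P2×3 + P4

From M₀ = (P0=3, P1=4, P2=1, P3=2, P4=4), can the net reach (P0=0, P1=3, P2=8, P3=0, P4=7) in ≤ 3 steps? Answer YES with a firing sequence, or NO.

YES — reachable via ⟨T0, T1, T2⟩ (3 firings)

step 1: fire T0:  (P0=3, P1=4, P2=1, P3=2, P4=4) → (P0=3, P1=1, P2=4, P3=2, P4=7)
step 2: fire T1:  (P0=3, P1=1, P2=4, P3=2, P4=7) → (P0=3, P1=3, P2=5, P3=2, P4=8)
step 3: fire T2:  (P0=3, P1=3, P2=5, P3=2, P4=8) → (P0=0, P1=3, P2=8, P3=0, P4=7)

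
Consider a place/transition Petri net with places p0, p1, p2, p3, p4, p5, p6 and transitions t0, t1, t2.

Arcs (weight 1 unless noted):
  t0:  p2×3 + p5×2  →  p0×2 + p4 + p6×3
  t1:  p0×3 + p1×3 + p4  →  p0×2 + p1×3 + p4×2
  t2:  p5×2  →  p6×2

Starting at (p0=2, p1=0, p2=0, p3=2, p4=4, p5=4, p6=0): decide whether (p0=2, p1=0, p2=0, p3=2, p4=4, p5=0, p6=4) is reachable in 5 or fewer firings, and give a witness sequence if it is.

YES — reachable via ⟨t2, t2⟩ (2 firings)

step 1: fire t2:  (p0=2, p1=0, p2=0, p3=2, p4=4, p5=4, p6=0) → (p0=2, p1=0, p2=0, p3=2, p4=4, p5=2, p6=2)
step 2: fire t2:  (p0=2, p1=0, p2=0, p3=2, p4=4, p5=2, p6=2) → (p0=2, p1=0, p2=0, p3=2, p4=4, p5=0, p6=4)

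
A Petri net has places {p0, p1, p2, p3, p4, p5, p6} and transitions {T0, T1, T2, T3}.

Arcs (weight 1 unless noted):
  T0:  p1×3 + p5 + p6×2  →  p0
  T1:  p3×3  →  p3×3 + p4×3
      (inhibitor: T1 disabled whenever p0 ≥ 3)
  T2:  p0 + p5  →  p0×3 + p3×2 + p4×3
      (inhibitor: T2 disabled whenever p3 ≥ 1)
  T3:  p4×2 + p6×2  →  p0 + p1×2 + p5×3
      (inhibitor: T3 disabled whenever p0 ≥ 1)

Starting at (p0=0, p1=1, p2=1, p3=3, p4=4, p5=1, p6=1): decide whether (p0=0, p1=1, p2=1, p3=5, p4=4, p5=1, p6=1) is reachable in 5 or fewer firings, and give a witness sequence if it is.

depth 0: 1 marking
depth 1: 2 markings reached so far
depth 2: 3 markings reached so far
depth 3: 4 markings reached so far
depth 4: 5 markings reached so far
depth 5: 6 markings reached so far
target is not among the 6 markings reachable within 5 steps

NO — not reachable within 5 firings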